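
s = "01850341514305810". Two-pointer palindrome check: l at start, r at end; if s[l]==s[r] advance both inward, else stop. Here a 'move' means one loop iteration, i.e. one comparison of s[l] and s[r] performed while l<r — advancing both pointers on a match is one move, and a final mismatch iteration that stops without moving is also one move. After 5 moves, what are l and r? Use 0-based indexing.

l=0 r=16: '0'=='0', l++,r--
l=1 r=15: '1'=='1', l++,r--
l=2 r=14: '8'=='8', l++,r--
l=3 r=13: '5'=='5', l++,r--
l=4 r=12: '0'=='0', l++,r--

l=5, r=11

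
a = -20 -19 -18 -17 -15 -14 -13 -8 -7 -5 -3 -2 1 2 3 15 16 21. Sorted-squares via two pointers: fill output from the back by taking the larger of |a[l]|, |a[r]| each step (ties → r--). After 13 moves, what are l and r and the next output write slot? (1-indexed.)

[1,18] |-20|<=|21| out[18]=441 → r--
[1,17] |-20|>|16| out[17]=400 → l++
[2,17] |-19|>|16| out[16]=361 → l++
[3,17] |-18|>|16| out[15]=324 → l++
[4,17] |-17|>|16| out[14]=289 → l++
[5,17] |-15|<=|16| out[13]=256 → r--
[5,16] |-15|<=|15| out[12]=225 → r--
[5,15] |-15|>|3| out[11]=225 → l++
[6,15] |-14|>|3| out[10]=196 → l++
[7,15] |-13|>|3| out[9]=169 → l++
[8,15] |-8|>|3| out[8]=64 → l++
[9,15] |-7|>|3| out[7]=49 → l++
[10,15] |-5|>|3| out[6]=25 → l++

l=11, r=15, next write slot=5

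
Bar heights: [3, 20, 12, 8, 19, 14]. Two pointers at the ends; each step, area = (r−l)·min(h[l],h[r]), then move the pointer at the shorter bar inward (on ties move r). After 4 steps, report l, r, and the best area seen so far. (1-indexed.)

l=2, r=3, best area=57

[1,6] min(3,14)*5=15 best=15 * → l++
[2,6] min(20,14)*4=56 best=56 * → r--
[2,5] min(20,19)*3=57 best=57 * → r--
[2,4] min(20,8)*2=16 best=57 → r--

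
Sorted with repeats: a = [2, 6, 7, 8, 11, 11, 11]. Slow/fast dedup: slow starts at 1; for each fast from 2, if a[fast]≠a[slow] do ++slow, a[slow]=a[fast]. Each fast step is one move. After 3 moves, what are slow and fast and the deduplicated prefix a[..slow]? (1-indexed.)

slow=4, fast=5, prefix=[2, 6, 7, 8]

(s=1,f=2) a[fast]=6≠a[slow]=2 write a[2]=6 → slow++,fast++
(s=2,f=3) a[fast]=7≠a[slow]=6 write a[3]=7 → slow++,fast++
(s=3,f=4) a[fast]=8≠a[slow]=7 write a[4]=8 → slow++,fast++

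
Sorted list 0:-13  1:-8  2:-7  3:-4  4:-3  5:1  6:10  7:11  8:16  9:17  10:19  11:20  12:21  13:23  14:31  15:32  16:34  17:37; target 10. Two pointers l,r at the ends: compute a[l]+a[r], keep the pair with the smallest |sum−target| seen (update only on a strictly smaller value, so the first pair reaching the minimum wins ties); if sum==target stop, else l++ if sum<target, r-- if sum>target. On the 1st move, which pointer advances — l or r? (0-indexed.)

r

l=0 r=17: -13+37=24 d=14 *, r--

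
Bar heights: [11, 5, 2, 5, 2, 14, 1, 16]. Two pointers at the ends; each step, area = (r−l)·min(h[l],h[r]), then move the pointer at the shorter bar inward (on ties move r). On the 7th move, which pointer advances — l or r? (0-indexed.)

[0,7] min(11,16)*7=77 best=77 * → l++
[1,7] min(5,16)*6=30 best=77 → l++
[2,7] min(2,16)*5=10 best=77 → l++
[3,7] min(5,16)*4=20 best=77 → l++
[4,7] min(2,16)*3=6 best=77 → l++
[5,7] min(14,16)*2=28 best=77 → l++
[6,7] min(1,16)*1=1 best=77 → l++

l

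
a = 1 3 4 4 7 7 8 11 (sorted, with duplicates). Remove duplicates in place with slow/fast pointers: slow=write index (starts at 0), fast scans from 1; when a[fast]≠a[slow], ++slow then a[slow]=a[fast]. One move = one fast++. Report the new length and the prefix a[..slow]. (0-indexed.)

(s=0,f=1) a[fast]=3≠a[slow]=1 write a[1]=3 → slow++,fast++
(s=1,f=2) a[fast]=4≠a[slow]=3 write a[2]=4 → slow++,fast++
(s=2,f=3) a[fast]=4=a[slow] dup → fast++
(s=2,f=4) a[fast]=7≠a[slow]=4 write a[3]=7 → slow++,fast++
(s=3,f=5) a[fast]=7=a[slow] dup → fast++
(s=3,f=6) a[fast]=8≠a[slow]=7 write a[4]=8 → slow++,fast++
(s=4,f=7) a[fast]=11≠a[slow]=8 write a[5]=11 → slow++,fast++

length 6; prefix = [1, 3, 4, 7, 8, 11]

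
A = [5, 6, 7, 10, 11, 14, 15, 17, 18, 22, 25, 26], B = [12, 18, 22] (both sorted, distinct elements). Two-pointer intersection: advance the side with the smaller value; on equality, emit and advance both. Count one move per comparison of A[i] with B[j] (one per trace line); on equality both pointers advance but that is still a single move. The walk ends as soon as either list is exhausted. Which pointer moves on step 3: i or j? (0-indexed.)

i

[i=0,j=0] 5<12 → i++
[i=1,j=0] 6<12 → i++
[i=2,j=0] 7<12 → i++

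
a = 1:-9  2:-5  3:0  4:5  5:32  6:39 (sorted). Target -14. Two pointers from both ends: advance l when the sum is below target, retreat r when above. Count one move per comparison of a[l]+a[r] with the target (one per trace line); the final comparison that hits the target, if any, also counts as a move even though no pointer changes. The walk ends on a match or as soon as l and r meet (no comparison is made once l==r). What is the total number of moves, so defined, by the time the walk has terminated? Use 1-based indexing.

5 moves

[1,6] -9+39=30 >-14 → r--
[1,5] -9+32=23 >-14 → r--
[1,4] -9+5=-4 >-14 → r--
[1,3] -9+0=-9 >-14 → r--
[1,2] -9+-5=-14 → found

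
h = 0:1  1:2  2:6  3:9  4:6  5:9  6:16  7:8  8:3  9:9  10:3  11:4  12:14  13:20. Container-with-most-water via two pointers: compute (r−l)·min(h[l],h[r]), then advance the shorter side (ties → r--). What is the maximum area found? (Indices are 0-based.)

[0,13] min(1,20)*13=13 best=13 * → l++
[1,13] min(2,20)*12=24 best=24 * → l++
[2,13] min(6,20)*11=66 best=66 * → l++
[3,13] min(9,20)*10=90 best=90 * → l++
[4,13] min(6,20)*9=54 best=90 → l++
[5,13] min(9,20)*8=72 best=90 → l++
[6,13] min(16,20)*7=112 best=112 * → l++
[7,13] min(8,20)*6=48 best=112 → l++
[8,13] min(3,20)*5=15 best=112 → l++
[9,13] min(9,20)*4=36 best=112 → l++
[10,13] min(3,20)*3=9 best=112 → l++
[11,13] min(4,20)*2=8 best=112 → l++
[12,13] min(14,20)*1=14 best=112 → l++

max area = 112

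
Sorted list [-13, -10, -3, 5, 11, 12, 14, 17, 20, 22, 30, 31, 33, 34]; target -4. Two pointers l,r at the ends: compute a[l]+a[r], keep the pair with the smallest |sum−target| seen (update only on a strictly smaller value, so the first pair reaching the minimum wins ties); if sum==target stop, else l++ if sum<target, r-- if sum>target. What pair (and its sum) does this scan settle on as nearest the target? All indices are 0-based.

[0,13] -13+34=21 d=25 * → r--
[0,12] -13+33=20 d=24 * → r--
[0,11] -13+31=18 d=22 * → r--
[0,10] -13+30=17 d=21 * → r--
[0,9] -13+22=9 d=13 * → r--
[0,8] -13+20=7 d=11 * → r--
[0,7] -13+17=4 d=8 * → r--
[0,6] -13+14=1 d=5 * → r--
[0,5] -13+12=-1 d=3 * → r--
[0,4] -13+11=-2 d=2 * → r--
[0,3] -13+5=-8 d=4 → l++
[1,3] -10+5=-5 d=1 * → l++
[2,3] -3+5=2 d=6 → r--

pair (-10, 5) with sum -5 (|Δ|=1)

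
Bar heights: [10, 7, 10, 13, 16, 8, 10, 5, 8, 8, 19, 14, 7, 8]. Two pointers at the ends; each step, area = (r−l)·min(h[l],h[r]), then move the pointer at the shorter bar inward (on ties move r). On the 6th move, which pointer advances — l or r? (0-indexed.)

l

l=0 r=13: min(10,8)*13=104 best=104 *, r--
l=0 r=12: min(10,7)*12=84 best=104, r--
l=0 r=11: min(10,14)*11=110 best=110 *, l++
l=1 r=11: min(7,14)*10=70 best=110, l++
l=2 r=11: min(10,14)*9=90 best=110, l++
l=3 r=11: min(13,14)*8=104 best=110, l++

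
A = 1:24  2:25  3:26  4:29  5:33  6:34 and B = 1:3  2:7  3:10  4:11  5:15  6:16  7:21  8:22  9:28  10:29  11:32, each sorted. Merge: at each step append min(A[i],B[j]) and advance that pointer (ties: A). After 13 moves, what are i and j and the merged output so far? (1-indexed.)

i=5, j=10, merged so far=[3, 7, 10, 11, 15, 16, 21, 22, 24, 25, 26, 28, 29]

i=1 j=1: A[i]=24>B[j]=3 take 3, j++
i=1 j=2: A[i]=24>B[j]=7 take 7, j++
i=1 j=3: A[i]=24>B[j]=10 take 10, j++
i=1 j=4: A[i]=24>B[j]=11 take 11, j++
i=1 j=5: A[i]=24>B[j]=15 take 15, j++
i=1 j=6: A[i]=24>B[j]=16 take 16, j++
i=1 j=7: A[i]=24>B[j]=21 take 21, j++
i=1 j=8: A[i]=24>B[j]=22 take 22, j++
i=1 j=9: A[i]=24<=B[j]=28 take 24, i++
i=2 j=9: A[i]=25<=B[j]=28 take 25, i++
i=3 j=9: A[i]=26<=B[j]=28 take 26, i++
i=4 j=9: A[i]=29>B[j]=28 take 28, j++
i=4 j=10: A[i]=29<=B[j]=29 take 29, i++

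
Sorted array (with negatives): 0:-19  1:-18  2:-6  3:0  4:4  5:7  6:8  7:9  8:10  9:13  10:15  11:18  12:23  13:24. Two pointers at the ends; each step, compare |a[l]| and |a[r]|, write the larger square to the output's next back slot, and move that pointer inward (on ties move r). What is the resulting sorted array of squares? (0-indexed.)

l=0 r=13: |-19|<=|24| out[13]=576, r--
l=0 r=12: |-19|<=|23| out[12]=529, r--
l=0 r=11: |-19|>|18| out[11]=361, l++
l=1 r=11: |-18|<=|18| out[10]=324, r--
l=1 r=10: |-18|>|15| out[9]=324, l++
l=2 r=10: |-6|<=|15| out[8]=225, r--
l=2 r=9: |-6|<=|13| out[7]=169, r--
l=2 r=8: |-6|<=|10| out[6]=100, r--
l=2 r=7: |-6|<=|9| out[5]=81, r--
l=2 r=6: |-6|<=|8| out[4]=64, r--
l=2 r=5: |-6|<=|7| out[3]=49, r--
l=2 r=4: |-6|>|4| out[2]=36, l++
l=3 r=4: |0|<=|4| out[1]=16, r--
l=3 r=3: |0|<=|0| out[0]=0, r--

[0, 16, 36, 49, 64, 81, 100, 169, 225, 324, 324, 361, 529, 576]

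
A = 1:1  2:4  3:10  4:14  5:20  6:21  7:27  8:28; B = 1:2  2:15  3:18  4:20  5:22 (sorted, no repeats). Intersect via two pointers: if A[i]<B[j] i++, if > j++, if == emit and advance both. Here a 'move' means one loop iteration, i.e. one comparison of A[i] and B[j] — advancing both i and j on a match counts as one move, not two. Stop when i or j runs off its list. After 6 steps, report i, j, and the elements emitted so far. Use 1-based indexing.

i=5, j=3, emitted=[]

i=1 j=1: 1<2, i++
i=2 j=1: 4>2, j++
i=2 j=2: 4<15, i++
i=3 j=2: 10<15, i++
i=4 j=2: 14<15, i++
i=5 j=2: 20>15, j++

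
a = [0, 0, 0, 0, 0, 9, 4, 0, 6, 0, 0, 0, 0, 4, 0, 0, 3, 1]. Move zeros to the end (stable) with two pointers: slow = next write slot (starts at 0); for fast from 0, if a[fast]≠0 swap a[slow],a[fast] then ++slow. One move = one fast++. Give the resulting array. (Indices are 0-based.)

slow=0 fast=0: a[fast]=0, fast++
slow=0 fast=1: a[fast]=0, fast++
slow=0 fast=2: a[fast]=0, fast++
slow=0 fast=3: a[fast]=0, fast++
slow=0 fast=4: a[fast]=0, fast++
slow=0 fast=5: a[fast]=9≠0 swap→a[0]=9, slow++,fast++
slow=1 fast=6: a[fast]=4≠0 swap→a[1]=4, slow++,fast++
slow=2 fast=7: a[fast]=0, fast++
slow=2 fast=8: a[fast]=6≠0 swap→a[2]=6, slow++,fast++
slow=3 fast=9: a[fast]=0, fast++
slow=3 fast=10: a[fast]=0, fast++
slow=3 fast=11: a[fast]=0, fast++
slow=3 fast=12: a[fast]=0, fast++
slow=3 fast=13: a[fast]=4≠0 swap→a[3]=4, slow++,fast++
slow=4 fast=14: a[fast]=0, fast++
slow=4 fast=15: a[fast]=0, fast++
slow=4 fast=16: a[fast]=3≠0 swap→a[4]=3, slow++,fast++
slow=5 fast=17: a[fast]=1≠0 swap→a[5]=1, slow++,fast++

[9, 4, 6, 4, 3, 1, 0, 0, 0, 0, 0, 0, 0, 0, 0, 0, 0, 0]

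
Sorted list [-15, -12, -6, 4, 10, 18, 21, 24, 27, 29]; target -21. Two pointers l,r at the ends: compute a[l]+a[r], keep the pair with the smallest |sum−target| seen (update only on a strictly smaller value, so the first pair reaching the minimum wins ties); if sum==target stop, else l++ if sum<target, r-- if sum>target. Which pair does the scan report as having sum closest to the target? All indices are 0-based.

l=0 r=9: -15+29=14 d=35 *, r--
l=0 r=8: -15+27=12 d=33 *, r--
l=0 r=7: -15+24=9 d=30 *, r--
l=0 r=6: -15+21=6 d=27 *, r--
l=0 r=5: -15+18=3 d=24 *, r--
l=0 r=4: -15+10=-5 d=16 *, r--
l=0 r=3: -15+4=-11 d=10 *, r--
l=0 r=2: -15+-6=-21 d=0 *, stop

pair (-15, -6) with sum -21 (|Δ|=0)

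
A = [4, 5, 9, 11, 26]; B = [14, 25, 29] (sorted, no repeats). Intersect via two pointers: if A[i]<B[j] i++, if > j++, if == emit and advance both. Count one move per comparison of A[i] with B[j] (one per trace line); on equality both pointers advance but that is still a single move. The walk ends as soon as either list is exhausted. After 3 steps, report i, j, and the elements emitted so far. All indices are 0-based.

i=3, j=0, emitted=[]

[i=0,j=0] 4<14 → i++
[i=1,j=0] 5<14 → i++
[i=2,j=0] 9<14 → i++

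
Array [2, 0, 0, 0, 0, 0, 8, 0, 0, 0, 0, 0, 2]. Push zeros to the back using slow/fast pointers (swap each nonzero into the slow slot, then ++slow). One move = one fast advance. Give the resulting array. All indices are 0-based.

(s=0,f=0) a[fast]=2≠0 swap→a[0]=2 → slow++,fast++
(s=1,f=1) a[fast]=0 → fast++
(s=1,f=2) a[fast]=0 → fast++
(s=1,f=3) a[fast]=0 → fast++
(s=1,f=4) a[fast]=0 → fast++
(s=1,f=5) a[fast]=0 → fast++
(s=1,f=6) a[fast]=8≠0 swap→a[1]=8 → slow++,fast++
(s=2,f=7) a[fast]=0 → fast++
(s=2,f=8) a[fast]=0 → fast++
(s=2,f=9) a[fast]=0 → fast++
(s=2,f=10) a[fast]=0 → fast++
(s=2,f=11) a[fast]=0 → fast++
(s=2,f=12) a[fast]=2≠0 swap→a[2]=2 → slow++,fast++

[2, 8, 2, 0, 0, 0, 0, 0, 0, 0, 0, 0, 0]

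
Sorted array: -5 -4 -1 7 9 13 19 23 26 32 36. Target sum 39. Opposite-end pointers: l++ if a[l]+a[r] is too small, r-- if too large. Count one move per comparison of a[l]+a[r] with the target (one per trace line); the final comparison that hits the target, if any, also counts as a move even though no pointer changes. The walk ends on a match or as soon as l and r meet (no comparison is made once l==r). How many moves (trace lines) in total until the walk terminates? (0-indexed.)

5 moves

[0,10] -5+36=31 <39 → l++
[1,10] -4+36=32 <39 → l++
[2,10] -1+36=35 <39 → l++
[3,10] 7+36=43 >39 → r--
[3,9] 7+32=39 → found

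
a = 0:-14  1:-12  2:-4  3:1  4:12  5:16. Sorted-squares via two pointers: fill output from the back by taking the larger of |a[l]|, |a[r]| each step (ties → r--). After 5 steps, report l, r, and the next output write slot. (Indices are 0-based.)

[0,5] |-14|<=|16| out[5]=256 → r--
[0,4] |-14|>|12| out[4]=196 → l++
[1,4] |-12|<=|12| out[3]=144 → r--
[1,3] |-12|>|1| out[2]=144 → l++
[2,3] |-4|>|1| out[1]=16 → l++

l=3, r=3, next write slot=0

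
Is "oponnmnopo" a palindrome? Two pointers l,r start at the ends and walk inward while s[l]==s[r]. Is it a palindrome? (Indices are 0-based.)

[0,9] 'o'=='o' → l++,r--
[1,8] 'p'=='p' → l++,r--
[2,7] 'o'=='o' → l++,r--
[3,6] 'n'=='n' → l++,r--
[4,5] 'n'!='m' → stop

not a palindrome (mismatch at 4,5)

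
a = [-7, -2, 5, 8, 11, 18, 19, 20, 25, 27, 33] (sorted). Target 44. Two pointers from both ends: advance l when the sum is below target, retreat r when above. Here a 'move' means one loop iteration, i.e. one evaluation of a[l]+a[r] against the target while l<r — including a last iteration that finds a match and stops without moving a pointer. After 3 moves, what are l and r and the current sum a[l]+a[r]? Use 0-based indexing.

[0,10] -7+33=26 <44 → l++
[1,10] -2+33=31 <44 → l++
[2,10] 5+33=38 <44 → l++

l=3, r=10, sum=41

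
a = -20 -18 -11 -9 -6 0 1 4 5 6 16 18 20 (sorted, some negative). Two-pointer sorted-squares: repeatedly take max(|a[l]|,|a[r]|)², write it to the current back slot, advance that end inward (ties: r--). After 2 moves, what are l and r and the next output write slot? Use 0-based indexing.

[0,12] |-20|<=|20| out[12]=400 → r--
[0,11] |-20|>|18| out[11]=400 → l++

l=1, r=11, next write slot=10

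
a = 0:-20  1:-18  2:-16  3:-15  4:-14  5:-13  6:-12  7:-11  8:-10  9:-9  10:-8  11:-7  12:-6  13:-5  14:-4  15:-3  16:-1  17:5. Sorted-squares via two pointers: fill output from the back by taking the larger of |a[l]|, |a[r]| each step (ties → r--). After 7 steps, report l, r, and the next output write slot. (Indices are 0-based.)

l=7, r=17, next write slot=10

l=0 r=17: |-20|>|5| out[17]=400, l++
l=1 r=17: |-18|>|5| out[16]=324, l++
l=2 r=17: |-16|>|5| out[15]=256, l++
l=3 r=17: |-15|>|5| out[14]=225, l++
l=4 r=17: |-14|>|5| out[13]=196, l++
l=5 r=17: |-13|>|5| out[12]=169, l++
l=6 r=17: |-12|>|5| out[11]=144, l++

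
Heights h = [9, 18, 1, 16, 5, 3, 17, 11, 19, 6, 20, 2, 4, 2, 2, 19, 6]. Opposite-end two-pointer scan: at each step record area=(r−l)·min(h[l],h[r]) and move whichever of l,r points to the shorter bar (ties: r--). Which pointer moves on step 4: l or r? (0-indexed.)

l

l=0 r=16: min(9,6)*16=96 best=96 *, r--
l=0 r=15: min(9,19)*15=135 best=135 *, l++
l=1 r=15: min(18,19)*14=252 best=252 *, l++
l=2 r=15: min(1,19)*13=13 best=252, l++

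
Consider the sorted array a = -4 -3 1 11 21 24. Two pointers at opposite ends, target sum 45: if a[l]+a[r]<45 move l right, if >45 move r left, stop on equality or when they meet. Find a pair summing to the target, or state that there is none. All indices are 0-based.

(21, 24)

[0,5] -4+24=20 <45 → l++
[1,5] -3+24=21 <45 → l++
[2,5] 1+24=25 <45 → l++
[3,5] 11+24=35 <45 → l++
[4,5] 21+24=45 → found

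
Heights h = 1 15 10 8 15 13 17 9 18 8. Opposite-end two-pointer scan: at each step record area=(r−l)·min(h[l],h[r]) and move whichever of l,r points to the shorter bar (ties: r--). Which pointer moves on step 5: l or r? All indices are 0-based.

l=0 r=9: min(1,8)*9=9 best=9 *, l++
l=1 r=9: min(15,8)*8=64 best=64 *, r--
l=1 r=8: min(15,18)*7=105 best=105 *, l++
l=2 r=8: min(10,18)*6=60 best=105, l++
l=3 r=8: min(8,18)*5=40 best=105, l++

l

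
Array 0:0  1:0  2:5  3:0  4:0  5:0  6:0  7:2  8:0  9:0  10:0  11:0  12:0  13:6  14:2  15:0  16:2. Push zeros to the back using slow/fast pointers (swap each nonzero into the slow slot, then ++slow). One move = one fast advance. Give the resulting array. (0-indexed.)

slow=0 fast=0: a[fast]=0, fast++
slow=0 fast=1: a[fast]=0, fast++
slow=0 fast=2: a[fast]=5≠0 swap→a[0]=5, slow++,fast++
slow=1 fast=3: a[fast]=0, fast++
slow=1 fast=4: a[fast]=0, fast++
slow=1 fast=5: a[fast]=0, fast++
slow=1 fast=6: a[fast]=0, fast++
slow=1 fast=7: a[fast]=2≠0 swap→a[1]=2, slow++,fast++
slow=2 fast=8: a[fast]=0, fast++
slow=2 fast=9: a[fast]=0, fast++
slow=2 fast=10: a[fast]=0, fast++
slow=2 fast=11: a[fast]=0, fast++
slow=2 fast=12: a[fast]=0, fast++
slow=2 fast=13: a[fast]=6≠0 swap→a[2]=6, slow++,fast++
slow=3 fast=14: a[fast]=2≠0 swap→a[3]=2, slow++,fast++
slow=4 fast=15: a[fast]=0, fast++
slow=4 fast=16: a[fast]=2≠0 swap→a[4]=2, slow++,fast++

[5, 2, 6, 2, 2, 0, 0, 0, 0, 0, 0, 0, 0, 0, 0, 0, 0]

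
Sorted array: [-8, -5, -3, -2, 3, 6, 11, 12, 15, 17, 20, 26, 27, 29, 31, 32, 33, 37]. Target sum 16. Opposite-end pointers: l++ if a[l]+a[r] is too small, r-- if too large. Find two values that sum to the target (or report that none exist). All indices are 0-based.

[0,17] -8+37=29 >16 → r--
[0,16] -8+33=25 >16 → r--
[0,15] -8+32=24 >16 → r--
[0,14] -8+31=23 >16 → r--
[0,13] -8+29=21 >16 → r--
[0,12] -8+27=19 >16 → r--
[0,11] -8+26=18 >16 → r--
[0,10] -8+20=12 <16 → l++
[1,10] -5+20=15 <16 → l++
[2,10] -3+20=17 >16 → r--
[2,9] -3+17=14 <16 → l++
[3,9] -2+17=15 <16 → l++
[4,9] 3+17=20 >16 → r--
[4,8] 3+15=18 >16 → r--
[4,7] 3+12=15 <16 → l++
[5,7] 6+12=18 >16 → r--
[5,6] 6+11=17 >16 → r--

no pair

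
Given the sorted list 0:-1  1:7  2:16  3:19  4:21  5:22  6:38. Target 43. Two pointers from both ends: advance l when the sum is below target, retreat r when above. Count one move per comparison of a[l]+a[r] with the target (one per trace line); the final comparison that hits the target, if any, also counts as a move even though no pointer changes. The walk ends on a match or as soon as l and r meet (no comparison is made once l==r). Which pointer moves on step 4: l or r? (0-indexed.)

l

[0,6] -1+38=37 <43 → l++
[1,6] 7+38=45 >43 → r--
[1,5] 7+22=29 <43 → l++
[2,5] 16+22=38 <43 → l++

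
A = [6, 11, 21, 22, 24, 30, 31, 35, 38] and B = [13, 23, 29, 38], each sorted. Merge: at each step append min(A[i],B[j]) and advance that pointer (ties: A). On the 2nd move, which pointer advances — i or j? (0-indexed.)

i

i=0 j=0: A[i]=6<=B[j]=13 take 6, i++
i=1 j=0: A[i]=11<=B[j]=13 take 11, i++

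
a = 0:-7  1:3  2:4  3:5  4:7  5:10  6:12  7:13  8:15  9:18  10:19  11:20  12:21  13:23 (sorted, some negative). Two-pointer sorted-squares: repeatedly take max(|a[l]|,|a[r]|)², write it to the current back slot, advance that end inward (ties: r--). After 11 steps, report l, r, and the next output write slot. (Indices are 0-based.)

[0,13] |-7|<=|23| out[13]=529 → r--
[0,12] |-7|<=|21| out[12]=441 → r--
[0,11] |-7|<=|20| out[11]=400 → r--
[0,10] |-7|<=|19| out[10]=361 → r--
[0,9] |-7|<=|18| out[9]=324 → r--
[0,8] |-7|<=|15| out[8]=225 → r--
[0,7] |-7|<=|13| out[7]=169 → r--
[0,6] |-7|<=|12| out[6]=144 → r--
[0,5] |-7|<=|10| out[5]=100 → r--
[0,4] |-7|<=|7| out[4]=49 → r--
[0,3] |-7|>|5| out[3]=49 → l++

l=1, r=3, next write slot=2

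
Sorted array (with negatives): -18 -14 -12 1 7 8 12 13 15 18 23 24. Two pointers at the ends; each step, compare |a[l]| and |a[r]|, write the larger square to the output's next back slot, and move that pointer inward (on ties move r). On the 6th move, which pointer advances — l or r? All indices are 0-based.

l

l=0 r=11: |-18|<=|24| out[11]=576, r--
l=0 r=10: |-18|<=|23| out[10]=529, r--
l=0 r=9: |-18|<=|18| out[9]=324, r--
l=0 r=8: |-18|>|15| out[8]=324, l++
l=1 r=8: |-14|<=|15| out[7]=225, r--
l=1 r=7: |-14|>|13| out[6]=196, l++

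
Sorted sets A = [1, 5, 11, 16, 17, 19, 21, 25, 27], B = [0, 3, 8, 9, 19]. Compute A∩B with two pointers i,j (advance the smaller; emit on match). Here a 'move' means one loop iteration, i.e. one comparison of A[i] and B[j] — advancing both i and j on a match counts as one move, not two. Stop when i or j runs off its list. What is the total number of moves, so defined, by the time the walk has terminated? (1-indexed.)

i=1 j=1: 1>0, j++
i=1 j=2: 1<3, i++
i=2 j=2: 5>3, j++
i=2 j=3: 5<8, i++
i=3 j=3: 11>8, j++
i=3 j=4: 11>9, j++
i=3 j=5: 11<19, i++
i=4 j=5: 16<19, i++
i=5 j=5: 17<19, i++
i=6 j=5: 19==19 emit, i++,j++

10 moves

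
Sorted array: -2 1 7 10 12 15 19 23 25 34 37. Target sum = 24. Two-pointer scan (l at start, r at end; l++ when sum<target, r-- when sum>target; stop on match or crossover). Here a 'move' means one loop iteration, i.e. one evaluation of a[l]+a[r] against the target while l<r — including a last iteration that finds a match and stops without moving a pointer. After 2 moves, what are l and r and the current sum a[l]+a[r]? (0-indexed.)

[0,10] -2+37=35 >24 → r--
[0,9] -2+34=32 >24 → r--

l=0, r=8, sum=23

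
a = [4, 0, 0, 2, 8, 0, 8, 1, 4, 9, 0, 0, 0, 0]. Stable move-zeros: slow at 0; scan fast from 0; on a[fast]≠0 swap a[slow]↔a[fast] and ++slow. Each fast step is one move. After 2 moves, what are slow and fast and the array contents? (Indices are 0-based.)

slow=1, fast=2, a=[4, 0, 0, 2, 8, 0, 8, 1, 4, 9, 0, 0, 0, 0]

(s=0,f=0) a[fast]=4≠0 swap→a[0]=4 → slow++,fast++
(s=1,f=1) a[fast]=0 → fast++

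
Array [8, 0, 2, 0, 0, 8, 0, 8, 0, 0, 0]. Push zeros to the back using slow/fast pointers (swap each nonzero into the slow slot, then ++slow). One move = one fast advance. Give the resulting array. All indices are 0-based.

[8, 2, 8, 8, 0, 0, 0, 0, 0, 0, 0]

(s=0,f=0) a[fast]=8≠0 swap→a[0]=8 → slow++,fast++
(s=1,f=1) a[fast]=0 → fast++
(s=1,f=2) a[fast]=2≠0 swap→a[1]=2 → slow++,fast++
(s=2,f=3) a[fast]=0 → fast++
(s=2,f=4) a[fast]=0 → fast++
(s=2,f=5) a[fast]=8≠0 swap→a[2]=8 → slow++,fast++
(s=3,f=6) a[fast]=0 → fast++
(s=3,f=7) a[fast]=8≠0 swap→a[3]=8 → slow++,fast++
(s=4,f=8) a[fast]=0 → fast++
(s=4,f=9) a[fast]=0 → fast++
(s=4,f=10) a[fast]=0 → fast++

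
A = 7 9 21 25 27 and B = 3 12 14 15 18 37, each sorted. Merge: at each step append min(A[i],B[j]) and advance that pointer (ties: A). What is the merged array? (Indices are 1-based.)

[3, 7, 9, 12, 14, 15, 18, 21, 25, 27, 37]

i=1 j=1: A[i]=7>B[j]=3 take 3, j++
i=1 j=2: A[i]=7<=B[j]=12 take 7, i++
i=2 j=2: A[i]=9<=B[j]=12 take 9, i++
i=3 j=2: A[i]=21>B[j]=12 take 12, j++
i=3 j=3: A[i]=21>B[j]=14 take 14, j++
i=3 j=4: A[i]=21>B[j]=15 take 15, j++
i=3 j=5: A[i]=21>B[j]=18 take 18, j++
i=3 j=6: A[i]=21<=B[j]=37 take 21, i++
i=4 j=6: A[i]=25<=B[j]=37 take 25, i++
i=5 j=6: A[i]=27<=B[j]=37 take 27, i++
i=6 j=6: A done, take B[j]=37, j++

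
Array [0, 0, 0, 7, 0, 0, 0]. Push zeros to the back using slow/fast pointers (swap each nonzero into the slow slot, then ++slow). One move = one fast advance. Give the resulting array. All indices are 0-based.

(s=0,f=0) a[fast]=0 → fast++
(s=0,f=1) a[fast]=0 → fast++
(s=0,f=2) a[fast]=0 → fast++
(s=0,f=3) a[fast]=7≠0 swap→a[0]=7 → slow++,fast++
(s=1,f=4) a[fast]=0 → fast++
(s=1,f=5) a[fast]=0 → fast++
(s=1,f=6) a[fast]=0 → fast++

[7, 0, 0, 0, 0, 0, 0]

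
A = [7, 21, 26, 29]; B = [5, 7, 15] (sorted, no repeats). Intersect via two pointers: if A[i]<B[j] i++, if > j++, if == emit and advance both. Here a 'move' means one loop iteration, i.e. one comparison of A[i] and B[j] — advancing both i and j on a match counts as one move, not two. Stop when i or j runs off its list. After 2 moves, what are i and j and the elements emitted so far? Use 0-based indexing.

i=1, j=2, emitted=[7]

i=0 j=0: 7>5, j++
i=0 j=1: 7==7 emit, i++,j++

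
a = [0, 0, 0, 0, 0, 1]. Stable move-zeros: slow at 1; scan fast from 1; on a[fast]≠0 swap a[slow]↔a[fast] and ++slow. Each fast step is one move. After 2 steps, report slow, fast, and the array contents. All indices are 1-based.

(s=1,f=1) a[fast]=0 → fast++
(s=1,f=2) a[fast]=0 → fast++

slow=1, fast=3, a=[0, 0, 0, 0, 0, 1]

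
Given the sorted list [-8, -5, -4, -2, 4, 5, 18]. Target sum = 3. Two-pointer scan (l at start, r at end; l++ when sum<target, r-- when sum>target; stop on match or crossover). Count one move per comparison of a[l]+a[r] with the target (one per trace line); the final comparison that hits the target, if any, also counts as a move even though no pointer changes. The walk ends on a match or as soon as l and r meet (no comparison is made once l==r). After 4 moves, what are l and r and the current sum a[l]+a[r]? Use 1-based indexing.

[1,7] -8+18=10 >3 → r--
[1,6] -8+5=-3 <3 → l++
[2,6] -5+5=0 <3 → l++
[3,6] -4+5=1 <3 → l++

l=4, r=6, sum=3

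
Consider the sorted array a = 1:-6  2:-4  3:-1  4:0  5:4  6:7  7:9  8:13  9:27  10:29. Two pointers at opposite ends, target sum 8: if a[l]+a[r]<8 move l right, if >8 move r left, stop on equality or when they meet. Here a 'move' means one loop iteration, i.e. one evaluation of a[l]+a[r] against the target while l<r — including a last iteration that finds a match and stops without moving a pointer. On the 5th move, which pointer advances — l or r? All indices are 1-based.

l=1 r=10: -6+29=23 >8, r--
l=1 r=9: -6+27=21 >8, r--
l=1 r=8: -6+13=7 <8, l++
l=2 r=8: -4+13=9 >8, r--
l=2 r=7: -4+9=5 <8, l++

l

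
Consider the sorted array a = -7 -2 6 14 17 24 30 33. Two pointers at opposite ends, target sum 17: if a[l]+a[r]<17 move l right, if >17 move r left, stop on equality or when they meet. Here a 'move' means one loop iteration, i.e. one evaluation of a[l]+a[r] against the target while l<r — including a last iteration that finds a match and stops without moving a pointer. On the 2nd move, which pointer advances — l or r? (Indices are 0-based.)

l=0 r=7: -7+33=26 >17, r--
l=0 r=6: -7+30=23 >17, r--

r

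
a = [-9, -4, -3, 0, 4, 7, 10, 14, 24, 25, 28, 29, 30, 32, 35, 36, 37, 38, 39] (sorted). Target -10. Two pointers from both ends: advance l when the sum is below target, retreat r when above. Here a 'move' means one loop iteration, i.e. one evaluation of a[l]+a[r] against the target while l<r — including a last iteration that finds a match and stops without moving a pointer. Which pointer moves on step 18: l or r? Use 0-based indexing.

[0,18] -9+39=30 >-10 → r--
[0,17] -9+38=29 >-10 → r--
[0,16] -9+37=28 >-10 → r--
[0,15] -9+36=27 >-10 → r--
[0,14] -9+35=26 >-10 → r--
[0,13] -9+32=23 >-10 → r--
[0,12] -9+30=21 >-10 → r--
[0,11] -9+29=20 >-10 → r--
[0,10] -9+28=19 >-10 → r--
[0,9] -9+25=16 >-10 → r--
[0,8] -9+24=15 >-10 → r--
[0,7] -9+14=5 >-10 → r--
[0,6] -9+10=1 >-10 → r--
[0,5] -9+7=-2 >-10 → r--
[0,4] -9+4=-5 >-10 → r--
[0,3] -9+0=-9 >-10 → r--
[0,2] -9+-3=-12 <-10 → l++
[1,2] -4+-3=-7 >-10 → r--

r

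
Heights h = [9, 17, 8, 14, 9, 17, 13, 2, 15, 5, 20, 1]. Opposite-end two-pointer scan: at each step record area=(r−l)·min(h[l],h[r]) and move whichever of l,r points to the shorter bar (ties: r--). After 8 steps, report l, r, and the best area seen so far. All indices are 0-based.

l=7, r=10, best area=153

[0,11] min(9,1)*11=11 best=11 * → r--
[0,10] min(9,20)*10=90 best=90 * → l++
[1,10] min(17,20)*9=153 best=153 * → l++
[2,10] min(8,20)*8=64 best=153 → l++
[3,10] min(14,20)*7=98 best=153 → l++
[4,10] min(9,20)*6=54 best=153 → l++
[5,10] min(17,20)*5=85 best=153 → l++
[6,10] min(13,20)*4=52 best=153 → l++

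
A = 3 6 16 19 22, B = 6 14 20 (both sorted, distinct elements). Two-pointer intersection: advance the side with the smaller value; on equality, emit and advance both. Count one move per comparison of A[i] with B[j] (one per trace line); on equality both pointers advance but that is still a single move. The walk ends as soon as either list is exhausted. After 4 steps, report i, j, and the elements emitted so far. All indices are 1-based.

i=1 j=1: 3<6, i++
i=2 j=1: 6==6 emit, i++,j++
i=3 j=2: 16>14, j++
i=3 j=3: 16<20, i++

i=4, j=3, emitted=[6]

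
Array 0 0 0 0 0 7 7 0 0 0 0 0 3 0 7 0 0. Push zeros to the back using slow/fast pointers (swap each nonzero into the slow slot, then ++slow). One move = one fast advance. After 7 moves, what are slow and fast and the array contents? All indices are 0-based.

slow=2, fast=7, a=[7, 7, 0, 0, 0, 0, 0, 0, 0, 0, 0, 0, 3, 0, 7, 0, 0]

(s=0,f=0) a[fast]=0 → fast++
(s=0,f=1) a[fast]=0 → fast++
(s=0,f=2) a[fast]=0 → fast++
(s=0,f=3) a[fast]=0 → fast++
(s=0,f=4) a[fast]=0 → fast++
(s=0,f=5) a[fast]=7≠0 swap→a[0]=7 → slow++,fast++
(s=1,f=6) a[fast]=7≠0 swap→a[1]=7 → slow++,fast++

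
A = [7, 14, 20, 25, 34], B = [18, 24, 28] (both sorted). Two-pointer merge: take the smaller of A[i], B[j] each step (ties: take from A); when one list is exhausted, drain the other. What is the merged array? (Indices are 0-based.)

[i=0,j=0] A[i]=7<=B[j]=18 take 7 → i++
[i=1,j=0] A[i]=14<=B[j]=18 take 14 → i++
[i=2,j=0] A[i]=20>B[j]=18 take 18 → j++
[i=2,j=1] A[i]=20<=B[j]=24 take 20 → i++
[i=3,j=1] A[i]=25>B[j]=24 take 24 → j++
[i=3,j=2] A[i]=25<=B[j]=28 take 25 → i++
[i=4,j=2] A[i]=34>B[j]=28 take 28 → j++
[i=4,j=3] B done, take A[i]=34 → i++

[7, 14, 18, 20, 24, 25, 28, 34]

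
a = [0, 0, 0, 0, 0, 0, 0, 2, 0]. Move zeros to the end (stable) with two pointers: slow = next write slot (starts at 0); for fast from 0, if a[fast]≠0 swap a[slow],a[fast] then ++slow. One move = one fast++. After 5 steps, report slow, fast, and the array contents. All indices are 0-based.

slow=0, fast=5, a=[0, 0, 0, 0, 0, 0, 0, 2, 0]

slow=0 fast=0: a[fast]=0, fast++
slow=0 fast=1: a[fast]=0, fast++
slow=0 fast=2: a[fast]=0, fast++
slow=0 fast=3: a[fast]=0, fast++
slow=0 fast=4: a[fast]=0, fast++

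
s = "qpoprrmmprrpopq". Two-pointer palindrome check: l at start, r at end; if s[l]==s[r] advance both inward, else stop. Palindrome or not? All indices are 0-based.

l=0 r=14: 'q'=='q', l++,r--
l=1 r=13: 'p'=='p', l++,r--
l=2 r=12: 'o'=='o', l++,r--
l=3 r=11: 'p'=='p', l++,r--
l=4 r=10: 'r'=='r', l++,r--
l=5 r=9: 'r'=='r', l++,r--
l=6 r=8: 'm'!='p', stop

not a palindrome (mismatch at 6,8)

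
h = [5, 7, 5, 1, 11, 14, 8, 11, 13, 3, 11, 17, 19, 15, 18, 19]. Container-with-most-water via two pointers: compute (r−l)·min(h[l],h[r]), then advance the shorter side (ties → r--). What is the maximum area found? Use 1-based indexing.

l=1 r=16: min(5,19)*15=75 best=75 *, l++
l=2 r=16: min(7,19)*14=98 best=98 *, l++
l=3 r=16: min(5,19)*13=65 best=98, l++
l=4 r=16: min(1,19)*12=12 best=98, l++
l=5 r=16: min(11,19)*11=121 best=121 *, l++
l=6 r=16: min(14,19)*10=140 best=140 *, l++
l=7 r=16: min(8,19)*9=72 best=140, l++
l=8 r=16: min(11,19)*8=88 best=140, l++
l=9 r=16: min(13,19)*7=91 best=140, l++
l=10 r=16: min(3,19)*6=18 best=140, l++
l=11 r=16: min(11,19)*5=55 best=140, l++
l=12 r=16: min(17,19)*4=68 best=140, l++
l=13 r=16: min(19,19)*3=57 best=140, r--
l=13 r=15: min(19,18)*2=36 best=140, r--
l=13 r=14: min(19,15)*1=15 best=140, r--

max area = 140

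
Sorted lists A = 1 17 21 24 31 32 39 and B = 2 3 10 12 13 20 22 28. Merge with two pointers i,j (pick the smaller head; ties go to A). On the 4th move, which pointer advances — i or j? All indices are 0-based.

j

[i=0,j=0] A[i]=1<=B[j]=2 take 1 → i++
[i=1,j=0] A[i]=17>B[j]=2 take 2 → j++
[i=1,j=1] A[i]=17>B[j]=3 take 3 → j++
[i=1,j=2] A[i]=17>B[j]=10 take 10 → j++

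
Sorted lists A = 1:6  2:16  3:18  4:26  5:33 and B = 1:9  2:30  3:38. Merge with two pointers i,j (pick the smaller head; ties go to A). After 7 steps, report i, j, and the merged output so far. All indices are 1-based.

[i=1,j=1] A[i]=6<=B[j]=9 take 6 → i++
[i=2,j=1] A[i]=16>B[j]=9 take 9 → j++
[i=2,j=2] A[i]=16<=B[j]=30 take 16 → i++
[i=3,j=2] A[i]=18<=B[j]=30 take 18 → i++
[i=4,j=2] A[i]=26<=B[j]=30 take 26 → i++
[i=5,j=2] A[i]=33>B[j]=30 take 30 → j++
[i=5,j=3] A[i]=33<=B[j]=38 take 33 → i++

i=6, j=3, merged so far=[6, 9, 16, 18, 26, 30, 33]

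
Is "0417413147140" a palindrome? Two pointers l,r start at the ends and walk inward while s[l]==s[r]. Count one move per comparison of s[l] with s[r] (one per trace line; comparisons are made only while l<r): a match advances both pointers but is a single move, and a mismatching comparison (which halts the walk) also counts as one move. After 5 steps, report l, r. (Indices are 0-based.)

l=5, r=7

l=0 r=12: '0'=='0', l++,r--
l=1 r=11: '4'=='4', l++,r--
l=2 r=10: '1'=='1', l++,r--
l=3 r=9: '7'=='7', l++,r--
l=4 r=8: '4'=='4', l++,r--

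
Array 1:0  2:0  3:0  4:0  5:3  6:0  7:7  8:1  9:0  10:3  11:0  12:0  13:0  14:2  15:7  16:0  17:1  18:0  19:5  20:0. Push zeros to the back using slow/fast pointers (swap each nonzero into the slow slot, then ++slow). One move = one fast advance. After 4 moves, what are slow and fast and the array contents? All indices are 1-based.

slow=1, fast=5, a=[0, 0, 0, 0, 3, 0, 7, 1, 0, 3, 0, 0, 0, 2, 7, 0, 1, 0, 5, 0]

slow=1 fast=1: a[fast]=0, fast++
slow=1 fast=2: a[fast]=0, fast++
slow=1 fast=3: a[fast]=0, fast++
slow=1 fast=4: a[fast]=0, fast++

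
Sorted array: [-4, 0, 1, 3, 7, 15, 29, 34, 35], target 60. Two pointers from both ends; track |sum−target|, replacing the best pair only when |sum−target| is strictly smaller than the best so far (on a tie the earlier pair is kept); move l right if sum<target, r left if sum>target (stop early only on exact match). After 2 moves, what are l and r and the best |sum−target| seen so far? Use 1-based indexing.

l=1 r=9: -4+35=31 d=29 *, l++
l=2 r=9: 0+35=35 d=25 *, l++

l=3, r=9, best |Δ|=25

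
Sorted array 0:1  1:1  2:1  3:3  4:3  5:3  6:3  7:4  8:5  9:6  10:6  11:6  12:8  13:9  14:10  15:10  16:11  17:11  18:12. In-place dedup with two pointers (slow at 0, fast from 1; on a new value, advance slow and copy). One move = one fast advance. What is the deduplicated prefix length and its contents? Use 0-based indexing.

(s=0,f=1) a[fast]=1=a[slow] dup → fast++
(s=0,f=2) a[fast]=1=a[slow] dup → fast++
(s=0,f=3) a[fast]=3≠a[slow]=1 write a[1]=3 → slow++,fast++
(s=1,f=4) a[fast]=3=a[slow] dup → fast++
(s=1,f=5) a[fast]=3=a[slow] dup → fast++
(s=1,f=6) a[fast]=3=a[slow] dup → fast++
(s=1,f=7) a[fast]=4≠a[slow]=3 write a[2]=4 → slow++,fast++
(s=2,f=8) a[fast]=5≠a[slow]=4 write a[3]=5 → slow++,fast++
(s=3,f=9) a[fast]=6≠a[slow]=5 write a[4]=6 → slow++,fast++
(s=4,f=10) a[fast]=6=a[slow] dup → fast++
(s=4,f=11) a[fast]=6=a[slow] dup → fast++
(s=4,f=12) a[fast]=8≠a[slow]=6 write a[5]=8 → slow++,fast++
(s=5,f=13) a[fast]=9≠a[slow]=8 write a[6]=9 → slow++,fast++
(s=6,f=14) a[fast]=10≠a[slow]=9 write a[7]=10 → slow++,fast++
(s=7,f=15) a[fast]=10=a[slow] dup → fast++
(s=7,f=16) a[fast]=11≠a[slow]=10 write a[8]=11 → slow++,fast++
(s=8,f=17) a[fast]=11=a[slow] dup → fast++
(s=8,f=18) a[fast]=12≠a[slow]=11 write a[9]=12 → slow++,fast++

length 10; prefix = [1, 3, 4, 5, 6, 8, 9, 10, 11, 12]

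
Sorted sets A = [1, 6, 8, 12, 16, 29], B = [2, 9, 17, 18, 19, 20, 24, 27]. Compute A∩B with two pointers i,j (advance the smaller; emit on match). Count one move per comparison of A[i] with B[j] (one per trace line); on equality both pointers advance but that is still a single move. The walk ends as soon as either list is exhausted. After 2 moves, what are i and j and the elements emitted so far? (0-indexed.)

i=1, j=1, emitted=[]

i=0 j=0: 1<2, i++
i=1 j=0: 6>2, j++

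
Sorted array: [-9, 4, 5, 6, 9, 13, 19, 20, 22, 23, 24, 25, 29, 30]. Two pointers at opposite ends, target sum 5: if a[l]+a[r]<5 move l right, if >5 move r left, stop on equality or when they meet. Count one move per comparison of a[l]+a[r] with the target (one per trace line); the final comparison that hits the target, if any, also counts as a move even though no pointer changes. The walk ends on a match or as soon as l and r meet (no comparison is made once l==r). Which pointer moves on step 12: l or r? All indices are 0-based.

r

l=0 r=13: -9+30=21 >5, r--
l=0 r=12: -9+29=20 >5, r--
l=0 r=11: -9+25=16 >5, r--
l=0 r=10: -9+24=15 >5, r--
l=0 r=9: -9+23=14 >5, r--
l=0 r=8: -9+22=13 >5, r--
l=0 r=7: -9+20=11 >5, r--
l=0 r=6: -9+19=10 >5, r--
l=0 r=5: -9+13=4 <5, l++
l=1 r=5: 4+13=17 >5, r--
l=1 r=4: 4+9=13 >5, r--
l=1 r=3: 4+6=10 >5, r--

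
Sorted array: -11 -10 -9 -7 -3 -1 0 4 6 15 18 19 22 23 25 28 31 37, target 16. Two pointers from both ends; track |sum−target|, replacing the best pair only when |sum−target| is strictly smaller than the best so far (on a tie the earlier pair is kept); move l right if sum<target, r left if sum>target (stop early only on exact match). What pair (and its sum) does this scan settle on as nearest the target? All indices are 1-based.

pair (-9, 25) with sum 16 (|Δ|=0)

l=1 r=18: -11+37=26 d=10 *, r--
l=1 r=17: -11+31=20 d=4 *, r--
l=1 r=16: -11+28=17 d=1 *, r--
l=1 r=15: -11+25=14 d=2, l++
l=2 r=15: -10+25=15 d=1, l++
l=3 r=15: -9+25=16 d=0 *, stop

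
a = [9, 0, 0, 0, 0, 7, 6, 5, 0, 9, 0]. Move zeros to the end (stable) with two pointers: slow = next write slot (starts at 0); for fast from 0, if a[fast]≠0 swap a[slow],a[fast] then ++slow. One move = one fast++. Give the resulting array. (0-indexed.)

slow=0 fast=0: a[fast]=9≠0 swap→a[0]=9, slow++,fast++
slow=1 fast=1: a[fast]=0, fast++
slow=1 fast=2: a[fast]=0, fast++
slow=1 fast=3: a[fast]=0, fast++
slow=1 fast=4: a[fast]=0, fast++
slow=1 fast=5: a[fast]=7≠0 swap→a[1]=7, slow++,fast++
slow=2 fast=6: a[fast]=6≠0 swap→a[2]=6, slow++,fast++
slow=3 fast=7: a[fast]=5≠0 swap→a[3]=5, slow++,fast++
slow=4 fast=8: a[fast]=0, fast++
slow=4 fast=9: a[fast]=9≠0 swap→a[4]=9, slow++,fast++
slow=5 fast=10: a[fast]=0, fast++

[9, 7, 6, 5, 9, 0, 0, 0, 0, 0, 0]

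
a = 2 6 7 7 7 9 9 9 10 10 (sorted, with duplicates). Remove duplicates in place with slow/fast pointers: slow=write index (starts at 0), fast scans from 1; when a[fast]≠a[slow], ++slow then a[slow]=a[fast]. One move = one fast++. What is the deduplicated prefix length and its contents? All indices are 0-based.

(s=0,f=1) a[fast]=6≠a[slow]=2 write a[1]=6 → slow++,fast++
(s=1,f=2) a[fast]=7≠a[slow]=6 write a[2]=7 → slow++,fast++
(s=2,f=3) a[fast]=7=a[slow] dup → fast++
(s=2,f=4) a[fast]=7=a[slow] dup → fast++
(s=2,f=5) a[fast]=9≠a[slow]=7 write a[3]=9 → slow++,fast++
(s=3,f=6) a[fast]=9=a[slow] dup → fast++
(s=3,f=7) a[fast]=9=a[slow] dup → fast++
(s=3,f=8) a[fast]=10≠a[slow]=9 write a[4]=10 → slow++,fast++
(s=4,f=9) a[fast]=10=a[slow] dup → fast++

length 5; prefix = [2, 6, 7, 9, 10]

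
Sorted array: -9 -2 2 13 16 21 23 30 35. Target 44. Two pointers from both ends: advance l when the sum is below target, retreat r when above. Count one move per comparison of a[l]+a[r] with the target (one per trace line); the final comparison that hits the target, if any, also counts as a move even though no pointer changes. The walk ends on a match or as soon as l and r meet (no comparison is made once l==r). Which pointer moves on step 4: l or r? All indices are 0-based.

l=0 r=8: -9+35=26 <44, l++
l=1 r=8: -2+35=33 <44, l++
l=2 r=8: 2+35=37 <44, l++
l=3 r=8: 13+35=48 >44, r--

r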